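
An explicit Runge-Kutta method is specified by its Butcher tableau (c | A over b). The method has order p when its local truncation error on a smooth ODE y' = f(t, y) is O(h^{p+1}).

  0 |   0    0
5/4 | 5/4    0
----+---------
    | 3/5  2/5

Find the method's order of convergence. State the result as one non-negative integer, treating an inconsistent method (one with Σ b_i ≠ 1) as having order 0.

b = (3/5, 2/5)
c = (0, 5/4)
Σ b_i: 3/5·1 + 2/5·1 = 1 ✓
b·c: 2/5·5/4 = 1/2 ✓; 2 stages ⇒ order 2.

2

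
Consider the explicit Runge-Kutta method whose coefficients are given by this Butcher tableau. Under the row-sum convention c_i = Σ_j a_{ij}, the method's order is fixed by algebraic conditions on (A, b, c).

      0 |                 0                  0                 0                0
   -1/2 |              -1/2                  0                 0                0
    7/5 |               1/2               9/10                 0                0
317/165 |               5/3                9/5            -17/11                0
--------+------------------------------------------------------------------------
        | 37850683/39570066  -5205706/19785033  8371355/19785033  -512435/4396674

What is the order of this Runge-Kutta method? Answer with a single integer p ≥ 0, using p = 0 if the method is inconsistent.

b = (37850683/39570066, -5205706/19785033, 8371355/19785033, -512435/4396674)
c = (0, -1/2, 7/5, 317/165)
Ac = (0, 0, -9/20, -337/110)
Σ b_i: 37850683/39570066·1 + (-5205706/19785033)·1 + 8371355/19785033·1 + (-512435/4396674)·1 = 1 ✓
b·c: (-5205706/19785033)·(-1/2) + 8371355/19785033·7/5 + (-512435/4396674)·317/165 = 1/2 ✓
b·c²: (-5205706/19785033)·1/4 + 8371355/19785033·49/25 + (-512435/4396674)·100489/27225 = 1/3 ✓
b·Ac: 8371355/19785033·(-9/20) + (-512435/4396674)·(-337/110) = 1/6 ✓
b·c³: (-5205706/19785033)·(-1/8) + 8371355/19785033·343/125 + (-512435/4396674)·31855013/4492125 = 2180841409/5935509900 ≠ 1/4 ⇒ order 3.
b·(c∘Ac): 8371355/19785033·(-63/100) + (-512435/4396674)·(-106829/18150) = 13831118/32975055 ≠ 1/8
b·Ac²: 8371355/19785033·9/40 + (-512435/4396674)·(-2837/1100) = 2900307/7327790 ≠ 1/12
b·A²c: (-512435/4396674)·153/220 = -475167/5862232 ≠ 1/24

3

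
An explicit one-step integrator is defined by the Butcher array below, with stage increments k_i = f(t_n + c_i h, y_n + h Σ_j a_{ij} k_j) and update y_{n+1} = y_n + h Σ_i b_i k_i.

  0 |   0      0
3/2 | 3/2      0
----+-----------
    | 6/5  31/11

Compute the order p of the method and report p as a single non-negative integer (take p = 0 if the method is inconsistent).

b = (6/5, 31/11)
c = (0, 3/2)
Σ b_i: 6/5·1 + 31/11·1 = 221/55 ≠ 1 ⇒ order 0.

0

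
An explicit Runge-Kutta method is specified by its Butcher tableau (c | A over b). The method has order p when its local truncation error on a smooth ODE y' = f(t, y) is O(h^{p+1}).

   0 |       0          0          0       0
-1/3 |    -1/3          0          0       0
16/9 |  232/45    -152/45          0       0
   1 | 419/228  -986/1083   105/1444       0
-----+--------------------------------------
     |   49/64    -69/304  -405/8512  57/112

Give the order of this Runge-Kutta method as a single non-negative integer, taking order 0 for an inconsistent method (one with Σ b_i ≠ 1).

4

b = (49/64, -69/304, -405/8512, 57/112)
c = (0, -1/3, 16/9, 1)
Ac = (0, 0, 152/135, 74/171)
Σ b_i: 49/64·1 + (-69/304)·1 + (-405/8512)·1 + 57/112·1 = 1 ✓
b·c: (-69/304)·(-1/3) + (-405/8512)·16/9 + 57/112·1 = 1/2 ✓
b·c²: (-69/304)·1/9 + (-405/8512)·256/81 + 57/112·1 = 1/3 ✓
b·Ac: (-405/8512)·152/135 + 57/112·74/171 = 1/6 ✓
b·c³: (-69/304)·(-1/27) + (-405/8512)·4096/729 + 57/112·1 = 1/4 ✓
b·(c∘Ac): (-405/8512)·2432/1215 + 57/112·74/171 = 1/8 ✓
b·Ac²: (-405/8512)·(-152/405) + 57/112·22/171 = 1/12 ✓
b·A²c: 57/112·14/171 = 1/24 ✓; 4 stages ⇒ order 4.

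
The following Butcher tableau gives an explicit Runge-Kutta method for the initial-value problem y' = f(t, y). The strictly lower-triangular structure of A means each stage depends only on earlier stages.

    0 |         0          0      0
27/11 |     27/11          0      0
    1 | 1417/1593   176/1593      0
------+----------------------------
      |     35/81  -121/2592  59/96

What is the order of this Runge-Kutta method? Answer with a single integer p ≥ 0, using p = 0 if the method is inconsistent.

b = (35/81, -121/2592, 59/96)
c = (0, 27/11, 1)
Ac = (0, 0, 16/59)
Σ b_i: 35/81·1 + (-121/2592)·1 + 59/96·1 = 1 ✓
b·c: (-121/2592)·27/11 + 59/96·1 = 1/2 ✓
b·c²: (-121/2592)·729/121 + 59/96·1 = 1/3 ✓
b·Ac: 59/96·16/59 = 1/6 ✓; 3 stages ⇒ order 3.

3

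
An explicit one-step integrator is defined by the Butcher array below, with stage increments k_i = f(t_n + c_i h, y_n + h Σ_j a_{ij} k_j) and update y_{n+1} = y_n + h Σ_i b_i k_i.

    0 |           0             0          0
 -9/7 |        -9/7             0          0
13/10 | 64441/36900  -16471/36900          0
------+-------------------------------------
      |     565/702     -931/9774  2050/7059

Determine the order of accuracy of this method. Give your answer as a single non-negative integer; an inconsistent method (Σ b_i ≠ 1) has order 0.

3

b = (565/702, -931/9774, 2050/7059)
c = (0, -9/7, 13/10)
Ac = (0, 0, 2353/4100)
Σ b_i: 565/702·1 + (-931/9774)·1 + 2050/7059·1 = 1 ✓
b·c: (-931/9774)·(-9/7) + 2050/7059·13/10 = 1/2 ✓
b·c²: (-931/9774)·81/49 + 2050/7059·169/100 = 1/3 ✓
b·Ac: 2050/7059·2353/4100 = 1/6 ✓; 3 stages ⇒ order 3.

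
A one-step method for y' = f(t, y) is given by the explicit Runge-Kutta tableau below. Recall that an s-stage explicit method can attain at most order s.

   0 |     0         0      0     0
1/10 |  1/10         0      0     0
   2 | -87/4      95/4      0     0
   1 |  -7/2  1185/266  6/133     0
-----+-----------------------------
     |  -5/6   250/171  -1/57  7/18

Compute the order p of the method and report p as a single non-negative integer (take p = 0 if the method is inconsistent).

b = (-5/6, 250/171, -1/57, 7/18)
c = (0, 1/10, 2, 1)
Ac = (0, 0, 19/8, 15/28)
Σ b_i: (-5/6)·1 + 250/171·1 + (-1/57)·1 + 7/18·1 = 1 ✓
b·c: 250/171·1/10 + (-1/57)·2 + 7/18·1 = 1/2 ✓
b·c²: 250/171·1/100 + (-1/57)·4 + 7/18·1 = 1/3 ✓
b·Ac: (-1/57)·19/8 + 7/18·15/28 = 1/6 ✓
b·c³: 250/171·1/1000 + (-1/57)·8 + 7/18·1 = 1/4 ✓
b·(c∘Ac): (-1/57)·19/4 + 7/18·15/28 = 1/8 ✓
b·Ac²: (-1/57)·19/80 + 7/18·9/40 = 1/12 ✓
b·A²c: 7/18·3/28 = 1/24 ✓; 4 stages ⇒ order 4.

4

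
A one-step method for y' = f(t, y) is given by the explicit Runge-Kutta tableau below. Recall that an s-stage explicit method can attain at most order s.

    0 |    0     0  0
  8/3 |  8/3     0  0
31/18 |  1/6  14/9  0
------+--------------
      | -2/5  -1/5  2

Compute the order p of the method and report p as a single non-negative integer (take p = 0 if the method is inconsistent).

b = (-2/5, -1/5, 2)
c = (0, 8/3, 31/18)
Ac = (0, 0, 112/27)
Σ b_i: (-2/5)·1 + (-1/5)·1 + 2·1 = 7/5 ≠ 1 ⇒ order 0.

0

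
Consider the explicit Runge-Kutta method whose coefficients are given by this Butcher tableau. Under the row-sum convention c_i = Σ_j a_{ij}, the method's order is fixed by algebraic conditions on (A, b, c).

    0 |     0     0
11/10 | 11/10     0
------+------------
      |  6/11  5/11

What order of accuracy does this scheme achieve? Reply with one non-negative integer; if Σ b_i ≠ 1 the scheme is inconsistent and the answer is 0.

b = (6/11, 5/11)
c = (0, 11/10)
Σ b_i: 6/11·1 + 5/11·1 = 1 ✓
b·c: 5/11·11/10 = 1/2 ✓; 2 stages ⇒ order 2.

2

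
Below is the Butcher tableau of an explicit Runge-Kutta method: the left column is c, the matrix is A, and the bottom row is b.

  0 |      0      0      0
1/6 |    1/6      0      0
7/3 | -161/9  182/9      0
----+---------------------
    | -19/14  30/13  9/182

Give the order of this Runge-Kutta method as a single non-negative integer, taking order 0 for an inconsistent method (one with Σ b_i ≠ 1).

3

b = (-19/14, 30/13, 9/182)
c = (0, 1/6, 7/3)
Ac = (0, 0, 91/27)
Σ b_i: (-19/14)·1 + 30/13·1 + 9/182·1 = 1 ✓
b·c: 30/13·1/6 + 9/182·7/3 = 1/2 ✓
b·c²: 30/13·1/36 + 9/182·49/9 = 1/3 ✓
b·Ac: 9/182·91/27 = 1/6 ✓; 3 stages ⇒ order 3.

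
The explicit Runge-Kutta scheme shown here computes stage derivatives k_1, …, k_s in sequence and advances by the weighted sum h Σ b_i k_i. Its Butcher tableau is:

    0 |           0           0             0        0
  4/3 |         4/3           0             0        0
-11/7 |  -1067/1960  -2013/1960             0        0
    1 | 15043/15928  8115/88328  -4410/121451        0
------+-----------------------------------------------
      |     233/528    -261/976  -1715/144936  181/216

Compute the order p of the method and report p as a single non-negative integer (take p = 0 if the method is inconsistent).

b = (233/528, -261/976, -1715/144936, 181/216)
c = (0, 4/3, -11/7, 1)
Ac = (0, 0, -671/490, 65/362)
Σ b_i: 233/528·1 + (-261/976)·1 + (-1715/144936)·1 + 181/216·1 = 1 ✓
b·c: (-261/976)·4/3 + (-1715/144936)·(-11/7) + 181/216·1 = 1/2 ✓
b·c²: (-261/976)·16/9 + (-1715/144936)·121/49 + 181/216·1 = 1/3 ✓
b·Ac: (-1715/144936)·(-671/490) + 181/216·65/362 = 1/6 ✓
b·c³: (-261/976)·64/27 + (-1715/144936)·(-1331/343) + 181/216·1 = 1/4 ✓
b·(c∘Ac): (-1715/144936)·7381/3430 + 181/216·65/362 = 1/8 ✓
b·Ac²: (-1715/144936)·(-1342/735) + 181/216·40/543 = 1/12 ✓
b·A²c: 181/216·9/181 = 1/24 ✓; 4 stages ⇒ order 4.

4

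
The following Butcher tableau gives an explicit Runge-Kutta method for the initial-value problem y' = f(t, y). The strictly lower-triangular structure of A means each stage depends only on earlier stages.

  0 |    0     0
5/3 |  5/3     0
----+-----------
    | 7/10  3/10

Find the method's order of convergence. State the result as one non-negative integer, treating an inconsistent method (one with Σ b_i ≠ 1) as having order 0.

2

b = (7/10, 3/10)
c = (0, 5/3)
Σ b_i: 7/10·1 + 3/10·1 = 1 ✓
b·c: 3/10·5/3 = 1/2 ✓; 2 stages ⇒ order 2.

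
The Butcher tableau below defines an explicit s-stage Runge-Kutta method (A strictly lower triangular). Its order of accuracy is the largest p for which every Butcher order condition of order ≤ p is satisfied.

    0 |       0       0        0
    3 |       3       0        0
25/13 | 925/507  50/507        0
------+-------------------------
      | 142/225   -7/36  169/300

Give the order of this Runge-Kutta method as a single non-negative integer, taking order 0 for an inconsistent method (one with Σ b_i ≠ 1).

3

b = (142/225, -7/36, 169/300)
c = (0, 3, 25/13)
Ac = (0, 0, 50/169)
Σ b_i: 142/225·1 + (-7/36)·1 + 169/300·1 = 1 ✓
b·c: (-7/36)·3 + 169/300·25/13 = 1/2 ✓
b·c²: (-7/36)·9 + 169/300·625/169 = 1/3 ✓
b·Ac: 169/300·50/169 = 1/6 ✓; 3 stages ⇒ order 3.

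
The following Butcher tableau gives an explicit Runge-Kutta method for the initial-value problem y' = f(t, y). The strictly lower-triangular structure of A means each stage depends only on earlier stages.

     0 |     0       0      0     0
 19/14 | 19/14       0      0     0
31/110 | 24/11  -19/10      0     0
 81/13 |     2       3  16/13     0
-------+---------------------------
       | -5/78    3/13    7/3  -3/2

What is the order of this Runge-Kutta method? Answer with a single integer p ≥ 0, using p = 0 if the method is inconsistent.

1

b = (-5/78, 3/13, 7/3, -3/2)
c = (0, 19/14, 31/110, 81/13)
Ac = (0, 0, -361/140, 44227/10010)
Σ b_i: (-5/78)·1 + 3/13·1 + 7/3·1 + (-3/2)·1 = 1 ✓
b·c: 3/13·19/14 + 7/3·31/110 + (-3/2)·81/13 = -251513/30030 ≠ 1/2 ⇒ order 1.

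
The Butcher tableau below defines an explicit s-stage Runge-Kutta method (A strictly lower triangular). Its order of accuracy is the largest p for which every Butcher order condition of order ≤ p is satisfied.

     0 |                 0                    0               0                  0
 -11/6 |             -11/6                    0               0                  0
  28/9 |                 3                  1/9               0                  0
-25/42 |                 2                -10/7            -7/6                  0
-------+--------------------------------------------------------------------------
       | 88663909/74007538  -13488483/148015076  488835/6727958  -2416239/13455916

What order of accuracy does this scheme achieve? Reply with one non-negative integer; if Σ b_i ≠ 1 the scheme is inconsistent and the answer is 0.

3

b = (88663909/74007538, -13488483/148015076, 488835/6727958, -2416239/13455916)
c = (0, -11/6, 28/9, -25/42)
Ac = (0, 0, -11/54, -191/189)
Σ b_i: 88663909/74007538·1 + (-13488483/148015076)·1 + 488835/6727958·1 + (-2416239/13455916)·1 = 1 ✓
b·c: (-13488483/148015076)·(-11/6) + 488835/6727958·28/9 + (-2416239/13455916)·(-25/42) = 1/2 ✓
b·c²: (-13488483/148015076)·121/36 + 488835/6727958·784/81 + (-2416239/13455916)·625/1764 = 1/3 ✓
b·Ac: 488835/6727958·(-11/54) + (-2416239/13455916)·(-191/189) = 1/6 ✓
b·c³: (-13488483/148015076)·(-1331/216) + 488835/6727958·21952/729 + (-2416239/13455916)·(-15625/74088) = 525079787/188382824 ≠ 1/4 ⇒ order 3.
b·(c∘Ac): 488835/6727958·(-154/243) + (-2416239/13455916)·4775/7938 = -37314905/242206488 ≠ 1/8
b·Ac²: 488835/6727958·121/324 + (-2416239/13455916)·(-54751/3402) = 264947681/90827433 ≠ 1/12
b·A²c: (-2416239/13455916)·77/324 = -20672267/484412976 ≠ 1/24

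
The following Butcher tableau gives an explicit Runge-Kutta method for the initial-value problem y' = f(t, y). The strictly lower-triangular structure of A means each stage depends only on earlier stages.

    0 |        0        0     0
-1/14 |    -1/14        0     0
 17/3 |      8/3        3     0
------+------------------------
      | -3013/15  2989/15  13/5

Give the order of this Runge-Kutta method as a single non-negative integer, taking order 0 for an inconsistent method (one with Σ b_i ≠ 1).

b = (-3013/15, 2989/15, 13/5)
c = (0, -1/14, 17/3)
Ac = (0, 0, -3/14)
Σ b_i: (-3013/15)·1 + 2989/15·1 + 13/5·1 = 1 ✓
b·c: 2989/15·(-1/14) + 13/5·17/3 = 1/2 ✓
b·c²: 2989/15·1/196 + 13/5·289/9 = 15211/180 ≠ 1/3 ⇒ order 2.
b·Ac: 13/5·(-3/14) = -39/70 ≠ 1/6

2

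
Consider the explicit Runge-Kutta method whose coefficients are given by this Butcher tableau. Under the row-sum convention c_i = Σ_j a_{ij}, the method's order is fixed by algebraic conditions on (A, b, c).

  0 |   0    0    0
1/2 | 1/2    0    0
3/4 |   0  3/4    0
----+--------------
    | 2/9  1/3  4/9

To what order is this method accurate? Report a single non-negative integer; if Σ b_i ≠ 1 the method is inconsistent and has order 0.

b = (2/9, 1/3, 4/9)
c = (0, 1/2, 3/4)
Ac = (0, 0, 3/8)
Σ b_i: 2/9·1 + 1/3·1 + 4/9·1 = 1 ✓
b·c: 1/3·1/2 + 4/9·3/4 = 1/2 ✓
b·c²: 1/3·1/4 + 4/9·9/16 = 1/3 ✓
b·Ac: 4/9·3/8 = 1/6 ✓; 3 stages ⇒ order 3.

3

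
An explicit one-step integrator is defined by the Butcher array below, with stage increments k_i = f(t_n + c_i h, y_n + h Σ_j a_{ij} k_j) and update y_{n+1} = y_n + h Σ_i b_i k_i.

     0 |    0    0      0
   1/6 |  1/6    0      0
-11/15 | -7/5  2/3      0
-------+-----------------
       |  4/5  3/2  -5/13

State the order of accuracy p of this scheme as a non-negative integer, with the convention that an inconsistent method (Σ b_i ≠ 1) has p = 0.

b = (4/5, 3/2, -5/13)
c = (0, 1/6, -11/15)
Ac = (0, 0, 1/9)
Σ b_i: 4/5·1 + 3/2·1 + (-5/13)·1 = 249/130 ≠ 1 ⇒ order 0.

0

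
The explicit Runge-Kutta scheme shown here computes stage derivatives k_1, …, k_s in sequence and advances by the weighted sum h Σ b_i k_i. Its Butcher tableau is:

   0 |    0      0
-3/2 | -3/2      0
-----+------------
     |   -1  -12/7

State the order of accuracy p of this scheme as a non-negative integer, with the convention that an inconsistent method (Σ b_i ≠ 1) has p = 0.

0

b = (-1, -12/7)
c = (0, -3/2)
Σ b_i: (-1)·1 + (-12/7)·1 = -19/7 ≠ 1 ⇒ order 0.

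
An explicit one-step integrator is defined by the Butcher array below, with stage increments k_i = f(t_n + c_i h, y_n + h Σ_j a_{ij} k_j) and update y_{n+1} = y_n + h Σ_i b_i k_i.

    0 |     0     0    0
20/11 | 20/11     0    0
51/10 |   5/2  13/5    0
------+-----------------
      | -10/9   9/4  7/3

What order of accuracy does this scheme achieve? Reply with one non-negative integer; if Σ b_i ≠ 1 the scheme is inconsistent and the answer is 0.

0

b = (-10/9, 9/4, 7/3)
c = (0, 20/11, 51/10)
Ac = (0, 0, 52/11)
Σ b_i: (-10/9)·1 + 9/4·1 + 7/3·1 = 125/36 ≠ 1 ⇒ order 0.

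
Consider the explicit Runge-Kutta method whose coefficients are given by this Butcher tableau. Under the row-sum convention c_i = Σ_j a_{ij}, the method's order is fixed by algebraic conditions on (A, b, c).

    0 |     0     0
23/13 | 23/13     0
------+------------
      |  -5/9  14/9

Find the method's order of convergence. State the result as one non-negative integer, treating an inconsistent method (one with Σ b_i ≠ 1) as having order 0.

b = (-5/9, 14/9)
c = (0, 23/13)
Σ b_i: (-5/9)·1 + 14/9·1 = 1 ✓
b·c: 14/9·23/13 = 322/117 ≠ 1/2 ⇒ order 1.

1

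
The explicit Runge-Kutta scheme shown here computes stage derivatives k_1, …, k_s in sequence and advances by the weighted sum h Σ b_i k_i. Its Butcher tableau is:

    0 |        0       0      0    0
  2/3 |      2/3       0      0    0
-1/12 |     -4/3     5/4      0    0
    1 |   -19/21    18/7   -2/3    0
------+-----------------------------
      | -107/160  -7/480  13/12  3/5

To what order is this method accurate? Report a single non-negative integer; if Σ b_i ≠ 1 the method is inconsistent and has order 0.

2

b = (-107/160, -7/480, 13/12, 3/5)
c = (0, 2/3, -1/12, 1)
Ac = (0, 0, 5/6, 223/126)
Σ b_i: (-107/160)·1 + (-7/480)·1 + 13/12·1 + 3/5·1 = 1 ✓
b·c: (-7/480)·2/3 + 13/12·(-1/12) + 3/5·1 = 1/2 ✓
b·c²: (-7/480)·4/9 + 13/12·1/144 + 3/5·1 = 577/960 ≠ 1/3 ⇒ order 2.
b·Ac: 13/12·5/6 + 3/5·223/126 = 4951/2520 ≠ 1/6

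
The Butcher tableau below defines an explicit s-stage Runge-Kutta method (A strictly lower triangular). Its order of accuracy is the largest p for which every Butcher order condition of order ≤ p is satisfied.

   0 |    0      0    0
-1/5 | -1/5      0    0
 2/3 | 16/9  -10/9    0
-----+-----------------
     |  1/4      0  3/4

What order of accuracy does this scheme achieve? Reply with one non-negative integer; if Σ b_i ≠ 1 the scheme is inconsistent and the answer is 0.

3

b = (1/4, 0, 3/4)
c = (0, -1/5, 2/3)
Ac = (0, 0, 2/9)
Σ b_i: 1/4·1 + 3/4·1 = 1 ✓
b·c: 3/4·2/3 = 1/2 ✓
b·c²: 3/4·4/9 = 1/3 ✓
b·Ac: 3/4·2/9 = 1/6 ✓; 3 stages ⇒ order 3.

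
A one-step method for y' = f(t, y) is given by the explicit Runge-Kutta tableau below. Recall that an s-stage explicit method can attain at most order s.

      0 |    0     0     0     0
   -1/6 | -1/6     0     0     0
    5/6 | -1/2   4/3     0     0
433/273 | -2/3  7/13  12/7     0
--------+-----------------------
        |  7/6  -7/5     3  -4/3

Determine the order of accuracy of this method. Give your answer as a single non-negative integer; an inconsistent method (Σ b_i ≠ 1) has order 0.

0

b = (7/6, -7/5, 3, -4/3)
c = (0, -1/6, 5/6, 433/273)
Ac = (0, 0, -2/9, 731/546)
Σ b_i: 7/6·1 + (-7/5)·1 + 3·1 + (-4/3)·1 = 43/30 ≠ 1 ⇒ order 0.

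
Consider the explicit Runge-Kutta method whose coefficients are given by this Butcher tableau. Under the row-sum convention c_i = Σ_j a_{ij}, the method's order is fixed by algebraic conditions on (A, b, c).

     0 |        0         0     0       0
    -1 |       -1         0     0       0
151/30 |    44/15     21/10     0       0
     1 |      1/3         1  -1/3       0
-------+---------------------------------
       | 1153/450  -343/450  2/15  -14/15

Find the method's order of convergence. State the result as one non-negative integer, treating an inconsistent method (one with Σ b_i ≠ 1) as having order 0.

2

b = (1153/450, -343/450, 2/15, -14/15)
c = (0, -1, 151/30, 1)
Ac = (0, 0, -21/10, -241/90)
Σ b_i: 1153/450·1 + (-343/450)·1 + 2/15·1 + (-14/15)·1 = 1 ✓
b·c: (-343/450)·(-1) + 2/15·151/30 + (-14/15)·1 = 1/2 ✓
b·c²: (-343/450)·1 + 2/15·22801/900 + (-14/15)·1 = 5678/3375 ≠ 1/3 ⇒ order 2.
b·Ac: 2/15·(-21/10) + (-14/15)·(-241/90) = 1498/675 ≠ 1/6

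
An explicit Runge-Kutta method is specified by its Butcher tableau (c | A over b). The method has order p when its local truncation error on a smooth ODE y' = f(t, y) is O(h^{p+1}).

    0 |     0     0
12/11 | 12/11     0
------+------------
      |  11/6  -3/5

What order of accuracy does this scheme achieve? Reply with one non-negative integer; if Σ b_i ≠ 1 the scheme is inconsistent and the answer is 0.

b = (11/6, -3/5)
c = (0, 12/11)
Σ b_i: 11/6·1 + (-3/5)·1 = 37/30 ≠ 1 ⇒ order 0.

0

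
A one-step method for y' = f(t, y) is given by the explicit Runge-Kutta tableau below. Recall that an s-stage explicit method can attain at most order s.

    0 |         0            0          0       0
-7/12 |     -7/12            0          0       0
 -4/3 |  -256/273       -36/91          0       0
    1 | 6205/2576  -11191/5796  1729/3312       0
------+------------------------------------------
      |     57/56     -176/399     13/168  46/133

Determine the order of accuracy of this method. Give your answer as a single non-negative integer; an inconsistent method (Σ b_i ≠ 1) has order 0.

4

b = (57/56, -176/399, 13/168, 46/133)
c = (0, -7/12, -4/3, 1)
Ac = (0, 0, 3/13, 475/1104)
Σ b_i: 57/56·1 + (-176/399)·1 + 13/168·1 + 46/133·1 = 1 ✓
b·c: (-176/399)·(-7/12) + 13/168·(-4/3) + 46/133·1 = 1/2 ✓
b·c²: (-176/399)·49/144 + 13/168·16/9 + 46/133·1 = 1/3 ✓
b·Ac: 13/168·3/13 + 46/133·475/1104 = 1/6 ✓
b·c³: (-176/399)·(-343/1728) + 13/168·(-64/27) + 46/133·1 = 1/4 ✓
b·(c∘Ac): 13/168·(-4/13) + 46/133·475/1104 = 1/8 ✓
b·Ac²: 13/168·(-7/52) + 46/133·399/1472 = 1/12 ✓
b·A²c: 46/133·133/1104 = 1/24 ✓; 4 stages ⇒ order 4.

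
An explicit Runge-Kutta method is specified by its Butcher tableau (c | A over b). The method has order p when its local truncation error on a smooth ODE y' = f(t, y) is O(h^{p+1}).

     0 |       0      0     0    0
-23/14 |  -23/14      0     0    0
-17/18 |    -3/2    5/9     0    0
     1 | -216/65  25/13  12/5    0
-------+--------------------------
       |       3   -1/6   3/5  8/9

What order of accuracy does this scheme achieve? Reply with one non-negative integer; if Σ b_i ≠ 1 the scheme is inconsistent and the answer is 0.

b = (3, -1/6, 3/5, 8/9)
c = (0, -23/14, -17/18, 1)
Ac = (0, 0, -115/126, -14813/2730)
Σ b_i: 3·1 + (-1/6)·1 + 3/5·1 + 8/9·1 = 389/90 ≠ 1 ⇒ order 0.

0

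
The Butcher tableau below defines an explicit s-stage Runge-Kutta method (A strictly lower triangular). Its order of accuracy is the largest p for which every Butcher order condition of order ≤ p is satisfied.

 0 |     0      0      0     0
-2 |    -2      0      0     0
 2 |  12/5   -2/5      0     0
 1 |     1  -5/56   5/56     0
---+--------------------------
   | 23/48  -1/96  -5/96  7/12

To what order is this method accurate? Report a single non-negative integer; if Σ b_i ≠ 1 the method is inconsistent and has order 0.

b = (23/48, -1/96, -5/96, 7/12)
c = (0, -2, 2, 1)
Ac = (0, 0, 4/5, 5/14)
Σ b_i: 23/48·1 + (-1/96)·1 + (-5/96)·1 + 7/12·1 = 1 ✓
b·c: (-1/96)·(-2) + (-5/96)·2 + 7/12·1 = 1/2 ✓
b·c²: (-1/96)·4 + (-5/96)·4 + 7/12·1 = 1/3 ✓
b·Ac: (-5/96)·4/5 + 7/12·5/14 = 1/6 ✓
b·c³: (-1/96)·(-8) + (-5/96)·8 + 7/12·1 = 1/4 ✓
b·(c∘Ac): (-5/96)·8/5 + 7/12·5/14 = 1/8 ✓
b·Ac²: (-5/96)·(-8/5) = 1/12 ✓
b·A²c: 7/12·1/14 = 1/24 ✓; 4 stages ⇒ order 4.

4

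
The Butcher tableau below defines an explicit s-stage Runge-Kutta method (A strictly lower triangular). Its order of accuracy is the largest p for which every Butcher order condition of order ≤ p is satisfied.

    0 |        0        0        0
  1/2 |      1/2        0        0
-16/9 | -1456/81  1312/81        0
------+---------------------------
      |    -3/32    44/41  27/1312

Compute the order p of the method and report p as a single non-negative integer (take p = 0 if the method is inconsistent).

3

b = (-3/32, 44/41, 27/1312)
c = (0, 1/2, -16/9)
Ac = (0, 0, 656/81)
Σ b_i: (-3/32)·1 + 44/41·1 + 27/1312·1 = 1 ✓
b·c: 44/41·1/2 + 27/1312·(-16/9) = 1/2 ✓
b·c²: 44/41·1/4 + 27/1312·256/81 = 1/3 ✓
b·Ac: 27/1312·656/81 = 1/6 ✓; 3 stages ⇒ order 3.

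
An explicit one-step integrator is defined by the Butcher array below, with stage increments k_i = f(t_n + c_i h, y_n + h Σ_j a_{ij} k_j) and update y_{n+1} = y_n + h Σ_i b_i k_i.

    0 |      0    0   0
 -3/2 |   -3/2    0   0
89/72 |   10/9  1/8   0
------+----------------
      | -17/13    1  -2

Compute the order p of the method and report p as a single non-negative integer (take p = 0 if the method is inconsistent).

0

b = (-17/13, 1, -2)
c = (0, -3/2, 89/72)
Ac = (0, 0, -3/16)
Σ b_i: (-17/13)·1 + 1·1 + (-2)·1 = -30/13 ≠ 1 ⇒ order 0.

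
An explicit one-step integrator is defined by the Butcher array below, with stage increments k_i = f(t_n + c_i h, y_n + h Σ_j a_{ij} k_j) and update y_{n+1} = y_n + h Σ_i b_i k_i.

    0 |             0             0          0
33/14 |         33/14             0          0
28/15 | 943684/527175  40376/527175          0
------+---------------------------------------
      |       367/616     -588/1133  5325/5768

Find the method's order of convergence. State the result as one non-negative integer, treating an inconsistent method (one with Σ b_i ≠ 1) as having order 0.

b = (367/616, -588/1133, 5325/5768)
c = (0, 33/14, 28/15)
Ac = (0, 0, 2884/15975)
Σ b_i: 367/616·1 + (-588/1133)·1 + 5325/5768·1 = 1 ✓
b·c: (-588/1133)·33/14 + 5325/5768·28/15 = 1/2 ✓
b·c²: (-588/1133)·1089/196 + 5325/5768·784/225 = 1/3 ✓
b·Ac: 5325/5768·2884/15975 = 1/6 ✓; 3 stages ⇒ order 3.

3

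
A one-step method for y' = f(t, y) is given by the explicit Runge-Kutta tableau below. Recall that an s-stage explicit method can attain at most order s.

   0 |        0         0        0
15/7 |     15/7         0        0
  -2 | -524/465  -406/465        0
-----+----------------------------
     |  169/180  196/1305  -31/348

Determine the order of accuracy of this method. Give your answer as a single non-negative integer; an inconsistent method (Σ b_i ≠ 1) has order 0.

b = (169/180, 196/1305, -31/348)
c = (0, 15/7, -2)
Ac = (0, 0, -58/31)
Σ b_i: 169/180·1 + 196/1305·1 + (-31/348)·1 = 1 ✓
b·c: 196/1305·15/7 + (-31/348)·(-2) = 1/2 ✓
b·c²: 196/1305·225/49 + (-31/348)·4 = 1/3 ✓
b·Ac: (-31/348)·(-58/31) = 1/6 ✓; 3 stages ⇒ order 3.

3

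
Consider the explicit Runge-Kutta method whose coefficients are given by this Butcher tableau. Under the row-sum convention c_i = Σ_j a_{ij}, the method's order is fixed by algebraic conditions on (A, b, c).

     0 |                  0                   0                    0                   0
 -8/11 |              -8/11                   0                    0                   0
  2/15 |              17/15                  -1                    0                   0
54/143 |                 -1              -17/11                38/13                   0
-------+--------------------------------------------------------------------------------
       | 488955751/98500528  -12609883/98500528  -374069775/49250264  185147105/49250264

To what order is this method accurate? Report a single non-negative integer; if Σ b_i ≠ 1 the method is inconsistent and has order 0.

3

b = (488955751/98500528, -12609883/98500528, -374069775/49250264, 185147105/49250264)
c = (0, -8/11, 2/15, 54/143)
Ac = (0, 0, 8/11, 35716/23595)
Σ b_i: 488955751/98500528·1 + (-12609883/98500528)·1 + (-374069775/49250264)·1 + 185147105/49250264·1 = 1 ✓
b·c: (-12609883/98500528)·(-8/11) + (-374069775/49250264)·2/15 + 185147105/49250264·54/143 = 1/2 ✓
b·c²: (-12609883/98500528)·64/121 + (-374069775/49250264)·4/225 + 185147105/49250264·2916/20449 = 1/3 ✓
b·Ac: (-374069775/49250264)·8/11 + 185147105/49250264·35716/23595 = 1/6 ✓
b·c³: (-12609883/98500528)·(-512/1331) + (-374069775/49250264)·8/3375 + 185147105/49250264·157464/2924207 = 101829015404/435772492155 ≠ 1/4 ⇒ order 3.
b·(c∘Ac): (-374069775/49250264)·16/165 + 185147105/49250264·642888/1124695 = 1052075089/744910243 ≠ 1/8
b·Ac²: (-374069775/49250264)·(-64/121) + 185147105/49250264·(-2980088/3893175) = 3473137553/3047360085 ≠ 1/12
b·A²c: 185147105/49250264·304/143 = 49199930/6156283 ≠ 1/24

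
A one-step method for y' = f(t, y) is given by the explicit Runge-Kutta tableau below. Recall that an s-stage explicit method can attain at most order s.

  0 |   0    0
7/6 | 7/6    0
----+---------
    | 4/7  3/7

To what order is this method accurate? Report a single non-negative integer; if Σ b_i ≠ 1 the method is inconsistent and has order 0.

b = (4/7, 3/7)
c = (0, 7/6)
Σ b_i: 4/7·1 + 3/7·1 = 1 ✓
b·c: 3/7·7/6 = 1/2 ✓; 2 stages ⇒ order 2.

2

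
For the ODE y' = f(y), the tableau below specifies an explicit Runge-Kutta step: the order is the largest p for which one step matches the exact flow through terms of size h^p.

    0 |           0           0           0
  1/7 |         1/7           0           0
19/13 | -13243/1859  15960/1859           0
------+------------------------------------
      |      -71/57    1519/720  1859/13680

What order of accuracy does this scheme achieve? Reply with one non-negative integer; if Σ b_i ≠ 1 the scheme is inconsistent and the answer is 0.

b = (-71/57, 1519/720, 1859/13680)
c = (0, 1/7, 19/13)
Ac = (0, 0, 2280/1859)
Σ b_i: (-71/57)·1 + 1519/720·1 + 1859/13680·1 = 1 ✓
b·c: 1519/720·1/7 + 1859/13680·19/13 = 1/2 ✓
b·c²: 1519/720·1/49 + 1859/13680·361/169 = 1/3 ✓
b·Ac: 1859/13680·2280/1859 = 1/6 ✓; 3 stages ⇒ order 3.

3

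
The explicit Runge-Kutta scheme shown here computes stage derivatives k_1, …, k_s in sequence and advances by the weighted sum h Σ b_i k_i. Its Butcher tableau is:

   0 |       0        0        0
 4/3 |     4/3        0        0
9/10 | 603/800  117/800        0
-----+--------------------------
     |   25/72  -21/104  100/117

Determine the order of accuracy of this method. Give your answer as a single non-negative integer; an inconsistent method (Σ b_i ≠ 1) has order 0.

3

b = (25/72, -21/104, 100/117)
c = (0, 4/3, 9/10)
Ac = (0, 0, 39/200)
Σ b_i: 25/72·1 + (-21/104)·1 + 100/117·1 = 1 ✓
b·c: (-21/104)·4/3 + 100/117·9/10 = 1/2 ✓
b·c²: (-21/104)·16/9 + 100/117·81/100 = 1/3 ✓
b·Ac: 100/117·39/200 = 1/6 ✓; 3 stages ⇒ order 3.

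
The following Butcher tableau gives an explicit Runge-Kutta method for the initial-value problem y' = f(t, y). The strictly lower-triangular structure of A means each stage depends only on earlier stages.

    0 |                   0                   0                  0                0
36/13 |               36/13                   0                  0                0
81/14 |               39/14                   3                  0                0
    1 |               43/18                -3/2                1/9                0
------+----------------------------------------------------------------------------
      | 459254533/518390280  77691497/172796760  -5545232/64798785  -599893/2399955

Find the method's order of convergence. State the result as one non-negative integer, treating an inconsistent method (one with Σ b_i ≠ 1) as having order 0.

3

b = (459254533/518390280, 77691497/172796760, -5545232/64798785, -599893/2399955)
c = (0, 36/13, 81/14, 1)
Ac = (0, 0, 108/13, -639/182)
Σ b_i: 459254533/518390280·1 + 77691497/172796760·1 + (-5545232/64798785)·1 + (-599893/2399955)·1 = 1 ✓
b·c: 77691497/172796760·36/13 + (-5545232/64798785)·81/14 + (-599893/2399955)·1 = 1/2 ✓
b·c²: 77691497/172796760·1296/169 + (-5545232/64798785)·6561/196 + (-599893/2399955)·1 = 1/3 ✓
b·Ac: (-5545232/64798785)·108/13 + (-599893/2399955)·(-639/182) = 1/6 ✓
b·c³: 77691497/172796760·46656/2197 + (-5545232/64798785)·531441/2744 + (-599893/2399955)·1 = -1588996429/218395905 ≠ 1/4 ⇒ order 3.
b·(c∘Ac): (-5545232/64798785)·4374/91 + (-599893/2399955)·(-639/182) = -67301121/20799610 ≠ 1/8
b·Ac²: (-5545232/64798785)·3888/169 + (-599893/2399955)·(-257823/33124) = -6748773/291194540 ≠ 1/12
b·A²c: (-599893/2399955)·12/13 = -2399572/10399805 ≠ 1/24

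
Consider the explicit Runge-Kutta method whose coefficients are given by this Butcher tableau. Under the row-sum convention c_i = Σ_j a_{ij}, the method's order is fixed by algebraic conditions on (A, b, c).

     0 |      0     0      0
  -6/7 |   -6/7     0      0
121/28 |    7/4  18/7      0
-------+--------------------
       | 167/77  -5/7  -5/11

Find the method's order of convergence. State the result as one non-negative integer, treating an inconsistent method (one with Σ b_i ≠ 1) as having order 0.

b = (167/77, -5/7, -5/11)
c = (0, -6/7, 121/28)
Ac = (0, 0, -108/49)
Σ b_i: 167/77·1 + (-5/7)·1 + (-5/11)·1 = 1 ✓
b·c: (-5/7)·(-6/7) + (-5/11)·121/28 = -265/196 ≠ 1/2 ⇒ order 1.

1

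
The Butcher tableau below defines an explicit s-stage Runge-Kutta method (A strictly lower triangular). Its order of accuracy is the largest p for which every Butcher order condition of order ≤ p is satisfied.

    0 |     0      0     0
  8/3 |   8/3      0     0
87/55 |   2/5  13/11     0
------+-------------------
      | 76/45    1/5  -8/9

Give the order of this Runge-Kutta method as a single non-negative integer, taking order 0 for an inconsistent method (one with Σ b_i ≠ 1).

1

b = (76/45, 1/5, -8/9)
c = (0, 8/3, 87/55)
Ac = (0, 0, 104/33)
Σ b_i: 76/45·1 + 1/5·1 + (-8/9)·1 = 1 ✓
b·c: 1/5·8/3 + (-8/9)·87/55 = -48/55 ≠ 1/2 ⇒ order 1.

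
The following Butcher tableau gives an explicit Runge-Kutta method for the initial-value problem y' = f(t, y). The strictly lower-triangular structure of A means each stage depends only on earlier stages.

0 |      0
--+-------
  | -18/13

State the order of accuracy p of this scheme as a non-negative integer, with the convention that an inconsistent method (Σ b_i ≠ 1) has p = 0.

b = (-18/13)
c = (0)
Σ b_i: (-18/13)·1 = -18/13 ≠ 1 ⇒ order 0.

0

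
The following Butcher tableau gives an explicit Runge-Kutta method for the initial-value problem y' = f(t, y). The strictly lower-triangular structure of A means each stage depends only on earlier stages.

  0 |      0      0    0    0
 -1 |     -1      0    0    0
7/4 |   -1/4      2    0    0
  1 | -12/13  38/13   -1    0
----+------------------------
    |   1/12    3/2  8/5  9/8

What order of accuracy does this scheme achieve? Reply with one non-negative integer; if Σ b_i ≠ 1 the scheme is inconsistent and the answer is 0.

0

b = (1/12, 3/2, 8/5, 9/8)
c = (0, -1, 7/4, 1)
Ac = (0, 0, -2, -243/52)
Σ b_i: 1/12·1 + 3/2·1 + 8/5·1 + 9/8·1 = 517/120 ≠ 1 ⇒ order 0.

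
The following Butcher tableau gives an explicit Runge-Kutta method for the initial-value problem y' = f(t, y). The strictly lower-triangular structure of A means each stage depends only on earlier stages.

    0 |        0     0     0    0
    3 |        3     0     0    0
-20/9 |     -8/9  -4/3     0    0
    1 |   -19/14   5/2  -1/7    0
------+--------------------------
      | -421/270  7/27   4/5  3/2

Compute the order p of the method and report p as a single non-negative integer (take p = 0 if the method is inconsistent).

2

b = (-421/270, 7/27, 4/5, 3/2)
c = (0, 3, -20/9, 1)
Ac = (0, 0, -4, 985/126)
Σ b_i: (-421/270)·1 + 7/27·1 + 4/5·1 + 3/2·1 = 1 ✓
b·c: 7/27·3 + 4/5·(-20/9) + 3/2·1 = 1/2 ✓
b·c²: 7/27·9 + 4/5·400/81 + 3/2·1 = 1261/162 ≠ 1/3 ⇒ order 2.
b·Ac: 4/5·(-4) + 3/2·985/126 = 3581/420 ≠ 1/6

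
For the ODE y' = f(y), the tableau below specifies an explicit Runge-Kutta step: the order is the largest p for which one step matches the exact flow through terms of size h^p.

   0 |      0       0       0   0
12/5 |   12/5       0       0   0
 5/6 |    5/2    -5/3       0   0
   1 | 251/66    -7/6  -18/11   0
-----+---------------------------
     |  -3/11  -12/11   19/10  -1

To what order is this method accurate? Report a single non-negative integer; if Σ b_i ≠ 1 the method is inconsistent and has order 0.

b = (-3/11, -12/11, 19/10, -1)
c = (0, 12/5, 5/6, 1)
Ac = (0, 0, -4, -229/55)
Σ b_i: (-3/11)·1 + (-12/11)·1 + 19/10·1 + (-1)·1 = -51/110 ≠ 1 ⇒ order 0.

0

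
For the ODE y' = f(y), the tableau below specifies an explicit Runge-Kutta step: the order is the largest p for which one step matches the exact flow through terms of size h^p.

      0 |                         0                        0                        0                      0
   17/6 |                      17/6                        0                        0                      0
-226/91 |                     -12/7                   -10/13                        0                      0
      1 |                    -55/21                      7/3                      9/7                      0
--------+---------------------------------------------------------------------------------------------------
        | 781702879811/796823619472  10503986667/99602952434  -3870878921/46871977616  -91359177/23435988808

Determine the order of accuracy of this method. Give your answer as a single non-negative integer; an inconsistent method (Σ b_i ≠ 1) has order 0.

3

b = (781702879811/796823619472, 10503986667/99602952434, -3870878921/46871977616, -91359177/23435988808)
c = (0, 17/6, -226/91, 1)
Ac = (0, 0, -85/39, 39191/11466)
Σ b_i: 781702879811/796823619472·1 + 10503986667/99602952434·1 + (-3870878921/46871977616)·1 + (-91359177/23435988808)·1 = 1 ✓
b·c: 10503986667/99602952434·17/6 + (-3870878921/46871977616)·(-226/91) + (-91359177/23435988808)·1 = 1/2 ✓
b·c²: 10503986667/99602952434·289/36 + (-3870878921/46871977616)·51076/8281 + (-91359177/23435988808)·1 = 1/3 ✓
b·Ac: (-3870878921/46871977616)·(-85/39) + (-91359177/23435988808)·39191/11466 = 1/6 ✓
b·c³: 10503986667/99602952434·4913/216 + (-3870878921/46871977616)·(-11543176/753571) + (-91359177/23435988808)·1 = 10807198901033/2952934589808 ≠ 1/4 ⇒ order 3.
b·(c∘Ac): (-3870878921/46871977616)·19210/3549 + (-91359177/23435988808)·39191/11466 = -21576798469/46871977616 ≠ 1/8
b·Ac²: (-3870878921/46871977616)·(-1445/234) + (-91359177/23435988808)·166913113/6260436 = 7793581273181/19194074833752 ≠ 1/12
b·A²c: (-91359177/23435988808)·(-255/91) = 256006485/23435988808 ≠ 1/24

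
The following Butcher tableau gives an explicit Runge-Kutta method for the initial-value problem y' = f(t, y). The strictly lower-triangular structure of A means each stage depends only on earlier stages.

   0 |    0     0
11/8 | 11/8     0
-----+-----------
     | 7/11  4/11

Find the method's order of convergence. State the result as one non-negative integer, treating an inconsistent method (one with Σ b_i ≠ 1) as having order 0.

b = (7/11, 4/11)
c = (0, 11/8)
Σ b_i: 7/11·1 + 4/11·1 = 1 ✓
b·c: 4/11·11/8 = 1/2 ✓; 2 stages ⇒ order 2.

2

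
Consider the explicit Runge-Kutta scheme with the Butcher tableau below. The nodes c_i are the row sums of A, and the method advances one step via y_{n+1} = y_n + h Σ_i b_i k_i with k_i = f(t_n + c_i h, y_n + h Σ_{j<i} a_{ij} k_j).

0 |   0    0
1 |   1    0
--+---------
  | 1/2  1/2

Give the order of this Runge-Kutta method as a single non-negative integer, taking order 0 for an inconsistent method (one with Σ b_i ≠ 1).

2

b = (1/2, 1/2)
c = (0, 1)
Σ b_i: 1/2·1 + 1/2·1 = 1 ✓
b·c: 1/2·1 = 1/2 ✓; 2 stages ⇒ order 2.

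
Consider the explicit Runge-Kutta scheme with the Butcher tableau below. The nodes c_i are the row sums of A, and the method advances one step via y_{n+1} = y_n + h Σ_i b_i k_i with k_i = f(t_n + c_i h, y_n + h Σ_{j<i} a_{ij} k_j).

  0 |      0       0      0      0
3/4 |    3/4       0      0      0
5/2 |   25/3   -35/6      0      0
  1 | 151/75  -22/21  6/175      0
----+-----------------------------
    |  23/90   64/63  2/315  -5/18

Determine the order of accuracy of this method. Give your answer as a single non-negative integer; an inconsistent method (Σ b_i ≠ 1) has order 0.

4

b = (23/90, 64/63, 2/315, -5/18)
c = (0, 3/4, 5/2, 1)
Ac = (0, 0, -35/8, -7/10)
Σ b_i: 23/90·1 + 64/63·1 + 2/315·1 + (-5/18)·1 = 1 ✓
b·c: 64/63·3/4 + 2/315·5/2 + (-5/18)·1 = 1/2 ✓
b·c²: 64/63·9/16 + 2/315·25/4 + (-5/18)·1 = 1/3 ✓
b·Ac: 2/315·(-35/8) + (-5/18)·(-7/10) = 1/6 ✓
b·c³: 64/63·27/64 + 2/315·125/8 + (-5/18)·1 = 1/4 ✓
b·(c∘Ac): 2/315·(-175/16) + (-5/18)·(-7/10) = 1/8 ✓
b·Ac²: 2/315·(-105/32) + (-5/18)·(-3/8) = 1/12 ✓
b·A²c: (-5/18)·(-3/20) = 1/24 ✓; 4 stages ⇒ order 4.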